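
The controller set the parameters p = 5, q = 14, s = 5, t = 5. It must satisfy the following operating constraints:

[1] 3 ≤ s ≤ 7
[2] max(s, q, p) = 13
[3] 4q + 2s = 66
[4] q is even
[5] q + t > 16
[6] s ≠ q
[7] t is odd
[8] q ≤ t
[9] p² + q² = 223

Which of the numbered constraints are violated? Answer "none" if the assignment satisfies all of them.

Constraints 2, 8, 9 do not hold.

[1] s = 5 lies in [3, 7] — holds.
[2] max(5, 14, 5) = 14, not 13 — fails.
[3] 4q + 2s = 4(14) + 2(5) = 66 — holds.
[4] q = 14 is even — holds.
[5] q + t = 14 + 5 = 19; 19 > 16 — holds.
[6] s = 5, q = 14; distinct — holds.
[7] t = 5 is odd — holds.
[8] q = 14, t = 5; 14 > 5 (want ≤) — fails.
[9] p² + q² = 5² + 14² = 25 + 196 = 221, not 223 — fails.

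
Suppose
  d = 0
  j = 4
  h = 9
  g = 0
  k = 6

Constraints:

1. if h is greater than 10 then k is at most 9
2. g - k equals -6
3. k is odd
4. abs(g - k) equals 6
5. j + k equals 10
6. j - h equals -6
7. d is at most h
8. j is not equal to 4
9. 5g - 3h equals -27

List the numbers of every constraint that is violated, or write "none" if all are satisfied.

1. h = 9, not > 10; antecedent false, conditional vacuously true  ✔
2. g - k = 0 - 6 = -6  ✔
3. k = 6 is even  ✘
4. abs(0 - 6) = 6  ✔
5. j + k = 4 + 6 = 10  ✔
6. j - h = 4 - 9 = -5, not -6  ✘
7. d = 0, h = 9; 0 ≤ 9  ✔
8. j = 4, but 4 is required to differ  ✘
9. 5g - 3h = 5(0) - 3(9) = -27  ✔

No — constraints 3, 6, 8 are not satisfied.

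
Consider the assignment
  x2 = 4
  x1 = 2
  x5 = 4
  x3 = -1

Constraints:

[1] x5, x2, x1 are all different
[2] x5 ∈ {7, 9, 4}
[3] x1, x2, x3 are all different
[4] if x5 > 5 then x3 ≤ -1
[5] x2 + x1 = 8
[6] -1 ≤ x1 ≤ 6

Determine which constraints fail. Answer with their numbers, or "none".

[1] x5 = x2 = 4, not all different  false
[2] x5 = 4 is in {7, 9, 4}  true
[3] values 2, 4, -1 are pairwise distinct  true
[4] x5 = 4, not > 5; antecedent false, conditional vacuously true  true
[5] x2 + x1 = 4 + 2 = 6, not 8  false
[6] x1 = 2 lies in [-1, 6]  true

The assignment fails constraints 1 and 5.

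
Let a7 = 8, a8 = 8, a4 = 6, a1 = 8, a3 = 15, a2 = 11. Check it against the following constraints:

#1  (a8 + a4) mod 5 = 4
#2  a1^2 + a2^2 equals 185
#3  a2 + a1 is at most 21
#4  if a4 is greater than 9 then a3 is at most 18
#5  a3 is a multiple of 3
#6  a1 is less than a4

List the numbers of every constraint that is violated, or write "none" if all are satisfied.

#1 a8 + a4 = 14; 14 mod 5 = 4  ✓
#2 a1^2 + a2^2 = 8^2 + 11^2 = 64 + 121 = 185  ✓
#3 a2 + a1 = 11 + 8 = 19; 19 ≤ 21  ✓
#4 a4 = 6, not > 9; antecedent false, conditional vacuously true  ✓
#5 15 / 3 = 5, so 3 divides 15  ✓
#6 a1 = 8, a4 = 6; 8 ≥ 6 (want <)  ✗

Constraint 6 does not hold.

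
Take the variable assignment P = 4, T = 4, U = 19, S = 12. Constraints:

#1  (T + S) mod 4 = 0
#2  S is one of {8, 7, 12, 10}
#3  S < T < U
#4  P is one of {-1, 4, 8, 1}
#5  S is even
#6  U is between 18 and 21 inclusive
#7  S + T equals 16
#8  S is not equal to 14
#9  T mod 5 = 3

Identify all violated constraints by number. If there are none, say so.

Constraints 3, 9 do not hold.

#1 T + S = 16; 16 mod 4 = 0 — satisfied.
#2 S = 12 is in {8, 7, 12, 10} — satisfied.
#3 values 12, 4, 19; S = 12 is not < T = 4 — violated.
#4 P = 4 is in {-1, 4, 8, 1} — satisfied.
#5 S = 12 is even — satisfied.
#6 U = 19 lies in [18, 21] — satisfied.
#7 S + T = 12 + 4 = 16 — satisfied.
#8 S = 12, and 12 ≠ 14 — satisfied.
#9 4 mod 5 = 4, not 3 — violated.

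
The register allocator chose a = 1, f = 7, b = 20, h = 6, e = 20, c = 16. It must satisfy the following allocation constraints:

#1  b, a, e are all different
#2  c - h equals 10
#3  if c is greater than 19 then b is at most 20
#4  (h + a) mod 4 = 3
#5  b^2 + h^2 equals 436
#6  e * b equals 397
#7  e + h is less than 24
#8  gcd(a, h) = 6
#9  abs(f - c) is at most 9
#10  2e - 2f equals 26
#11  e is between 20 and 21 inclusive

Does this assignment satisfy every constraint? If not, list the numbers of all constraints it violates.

No — constraints 1, 6, 7, and 8 are not satisfied.

#1 b = e = 20, not all different — does not hold.
#2 c - h = 16 - 6 = 10 — holds.
#3 c = 16, not > 19; antecedent false, conditional vacuously true — holds.
#4 h + a = 7; 7 mod 4 = 3 — holds.
#5 b^2 + h^2 = 20^2 + 6^2 = 400 + 36 = 436 — holds.
#6 e * b = 20 * 20 = 400, not 397 — does not hold.
#7 e + h = 20 + 6 = 26; 26 ≥ 24, bound 24 not met — does not hold.
#8 gcd(1, 6) = 1, not 6 — does not hold.
#9 abs(7 - 16) = 9; 9 ≤ 9 — holds.
#10 2e - 2f = 2(20) - 2(7) = 26 — holds.
#11 e = 20 lies in [20, 21] — holds.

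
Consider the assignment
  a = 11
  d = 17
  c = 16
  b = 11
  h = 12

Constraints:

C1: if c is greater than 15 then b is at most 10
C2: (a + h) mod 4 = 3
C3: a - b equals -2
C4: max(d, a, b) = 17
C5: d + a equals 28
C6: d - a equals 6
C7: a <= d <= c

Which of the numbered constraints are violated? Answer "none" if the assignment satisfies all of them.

C1: c = 16 > 15, so we need b ≤ 10; but b = 11 > 10  ✗
C2: a + h = 23; 23 mod 4 = 3  ✓
C3: a - b = 11 - 11 = 0, not -2  ✗
C4: max(17, 11, 11) = 17  ✓
C5: d + a = 17 + 11 = 28  ✓
C6: d - a = 17 - 11 = 6  ✓
C7: values 11, 17, 16; d = 17 is not <= c = 16  ✗

Constraints 1, 3, and 7 are violated.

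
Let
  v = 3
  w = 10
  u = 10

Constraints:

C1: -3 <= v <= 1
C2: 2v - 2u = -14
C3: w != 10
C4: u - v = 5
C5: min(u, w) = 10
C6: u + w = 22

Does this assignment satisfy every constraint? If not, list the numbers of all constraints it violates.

C1: v = 3 is outside [-3, 1] — does not hold.
C2: 2v - 2u = 2(3) - 2(10) = -14 — holds.
C3: w = 10, but 10 is required to differ — does not hold.
C4: u - v = 10 - 3 = 7, not 5 — does not hold.
C5: min(10, 10) = 10 — holds.
C6: u + w = 10 + 10 = 20, not 22 — does not hold.

Constraints 1, 3, 4, and 6 do not hold.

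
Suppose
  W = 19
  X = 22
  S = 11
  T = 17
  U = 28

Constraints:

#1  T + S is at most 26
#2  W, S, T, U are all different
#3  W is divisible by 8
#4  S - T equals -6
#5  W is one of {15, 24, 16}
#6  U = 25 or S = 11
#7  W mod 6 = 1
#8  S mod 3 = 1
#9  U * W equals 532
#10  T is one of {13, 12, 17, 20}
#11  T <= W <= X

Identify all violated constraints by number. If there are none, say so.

#1 T + S = 17 + 11 = 28; 28 > 26, bound 26 not met  false
#2 values 19, 11, 17, 28 are pairwise distinct  true
#3 19 = 8*2 + 3, so 8 does not divide 19  false
#4 S - T = 11 - 17 = -6  true
#5 W = 19 is not in {15, 24, 16}  false
#6 U = 28 ≠ 25, but S = 11 = 11 (second disjunct)  true
#7 19 mod 6 = 1  true
#8 11 mod 3 = 2, not 1  false
#9 U * W = 28 * 19 = 532  true
#10 T = 17 is in {13, 12, 17, 20}  true
#11 values 17 <= 19 <= 22  true

Constraints 1, 3, 5, and 8 are violated.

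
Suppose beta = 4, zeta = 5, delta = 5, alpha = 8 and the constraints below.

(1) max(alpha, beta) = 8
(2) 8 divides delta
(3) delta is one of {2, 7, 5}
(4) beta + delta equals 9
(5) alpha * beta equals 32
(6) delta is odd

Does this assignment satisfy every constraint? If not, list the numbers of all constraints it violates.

(1) max(8, 4) = 8  OK
(2) 5 = 8*0 + 5, so 8 does not divide 5  FAIL
(3) delta = 5 is in {2, 7, 5}  OK
(4) beta + delta = 4 + 5 = 9  OK
(5) alpha * beta = 8 * 4 = 32  OK
(6) delta = 5 is odd  OK

No — constraint 2 is not satisfied.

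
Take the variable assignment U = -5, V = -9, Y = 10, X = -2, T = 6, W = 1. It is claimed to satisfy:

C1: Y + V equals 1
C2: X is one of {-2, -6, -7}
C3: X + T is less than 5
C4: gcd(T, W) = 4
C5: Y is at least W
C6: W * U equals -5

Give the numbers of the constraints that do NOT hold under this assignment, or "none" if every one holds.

C1: Y + V = 10 + (-9) = 1  ✓
C2: X = -2 is in {-2, -6, -7}  ✓
C3: X + T = -2 + 6 = 4; 4 < 5  ✓
C4: gcd(6, 1) = 1, not 4  ✗
C5: Y = 10, W = 1; 10 ≥ 1  ✓
C6: W * U = 1 * (-5) = -5  ✓

The assignment fails constraint 4.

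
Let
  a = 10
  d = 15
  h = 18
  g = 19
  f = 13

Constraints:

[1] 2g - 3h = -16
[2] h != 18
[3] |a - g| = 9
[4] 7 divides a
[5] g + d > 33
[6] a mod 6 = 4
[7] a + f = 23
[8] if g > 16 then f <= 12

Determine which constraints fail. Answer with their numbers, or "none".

[1] 2g - 3h = 2(19) - 3(18) = -16 — satisfied.
[2] h = 18, but 18 is required to differ — violated.
[3] |10 - 19| = 9 — satisfied.
[4] 10 = 7*1 + 3, so 7 does not divide 10 — violated.
[5] g + d = 19 + 15 = 34; 34 > 33 — satisfied.
[6] 10 mod 6 = 4 — satisfied.
[7] a + f = 10 + 13 = 23 — satisfied.
[8] g = 19 > 16, so we need f ≤ 12; but f = 13 > 12 — violated.

The assignment fails constraints 2, 4, 8.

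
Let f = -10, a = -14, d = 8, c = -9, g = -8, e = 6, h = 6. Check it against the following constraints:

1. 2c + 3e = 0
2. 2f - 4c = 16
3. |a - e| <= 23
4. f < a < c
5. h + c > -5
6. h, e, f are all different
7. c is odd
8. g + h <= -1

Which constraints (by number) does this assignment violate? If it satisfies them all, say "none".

1. 2c + 3e = 2(-9) + 3(6) = 0  ✓
2. 2f - 4c = 2(-10) - 4(-9) = 16  ✓
3. |-14 - 6| = 20; 20 ≤ 23  ✓
4. values -10, -14, -9; f = -10 is not < a = -14  ✗
5. h + c = 6 + (-9) = -3; -3 > -5  ✓
6. h = e = 6, not all different  ✗
7. c = -9 is odd  ✓
8. g + h = -8 + 6 = -2; -2 ≤ -1  ✓

Constraints 4 and 6 are violated.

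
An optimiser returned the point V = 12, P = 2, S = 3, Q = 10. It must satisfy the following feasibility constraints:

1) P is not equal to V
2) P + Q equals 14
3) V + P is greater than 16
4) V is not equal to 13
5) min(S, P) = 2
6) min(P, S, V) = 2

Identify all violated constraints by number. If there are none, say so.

1) P = 2, V = 12; distinct — satisfied.
2) P + Q = 2 + 10 = 12, not 14 — violated.
3) V + P = 12 + 2 = 14; 14 ≤ 16, bound 16 not met — violated.
4) V = 12, and 12 ≠ 13 — satisfied.
5) min(3, 2) = 2 — satisfied.
6) min(2, 3, 12) = 2 — satisfied.

Constraints 2 and 3 do not hold.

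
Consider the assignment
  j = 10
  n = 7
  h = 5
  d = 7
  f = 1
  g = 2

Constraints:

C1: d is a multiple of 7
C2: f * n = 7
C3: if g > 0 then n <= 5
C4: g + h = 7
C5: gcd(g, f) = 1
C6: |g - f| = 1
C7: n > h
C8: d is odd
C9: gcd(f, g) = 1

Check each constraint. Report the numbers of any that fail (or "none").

C1: 7 / 7 = 1, so 7 divides 7 — satisfied.
C2: f * n = 1 * 7 = 7 — satisfied.
C3: g = 2 > 0, so we need n ≤ 5; but n = 7 > 5 — violated.
C4: g + h = 2 + 5 = 7 — satisfied.
C5: gcd(2, 1) = 1 — satisfied.
C6: |2 - 1| = 1 — satisfied.
C7: n = 7, h = 5; 7 > 5 — satisfied.
C8: d = 7 is odd — satisfied.
C9: gcd(1, 2) = 1 — satisfied.

The assignment fails constraint 3.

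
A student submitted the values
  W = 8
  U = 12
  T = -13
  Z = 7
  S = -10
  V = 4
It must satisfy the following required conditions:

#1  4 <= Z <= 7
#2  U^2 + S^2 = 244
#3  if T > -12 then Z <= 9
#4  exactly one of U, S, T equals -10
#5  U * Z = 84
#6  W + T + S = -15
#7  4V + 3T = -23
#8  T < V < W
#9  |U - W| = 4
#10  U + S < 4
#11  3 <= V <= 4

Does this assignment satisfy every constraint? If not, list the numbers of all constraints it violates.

#1 Z = 7 lies in [4, 7] — holds.
#2 U^2 + S^2 = 12^2 + (-10)^2 = 144 + 100 = 244 — holds.
#3 T = -13, not > -12; antecedent false, conditional vacuously true — holds.
#4 U=12, S=-10, T=-13; 1 of them equals -10 — holds.
#5 U * Z = 12 * 7 = 84 — holds.
#6 W + T + S = 8 + (-13) + (-10) = -15 — holds.
#7 4V + 3T = 4(4) + 3(-13) = -23 — holds.
#8 values -13 < 4 < 8 — holds.
#9 |12 - 8| = 4 — holds.
#10 U + S = 12 + (-10) = 2; 2 < 4 — holds.
#11 V = 4 lies in [3, 4] — holds.

None — every constraint holds.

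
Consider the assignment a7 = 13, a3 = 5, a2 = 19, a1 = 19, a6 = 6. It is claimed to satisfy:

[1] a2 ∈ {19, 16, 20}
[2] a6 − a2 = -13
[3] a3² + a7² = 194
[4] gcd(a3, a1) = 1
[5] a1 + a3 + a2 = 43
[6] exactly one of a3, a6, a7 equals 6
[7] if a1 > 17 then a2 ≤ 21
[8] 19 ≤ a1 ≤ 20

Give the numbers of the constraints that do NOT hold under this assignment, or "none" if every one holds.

None — every constraint holds.

[1] a2 = 19 is in {19, 16, 20}  holds
[2] a6 − a2 = 6 − 19 = -13  holds
[3] a3² + a7² = 5² + 13² = 25 + 169 = 194  holds
[4] gcd(5, 19) = 1  holds
[5] a1 + a3 + a2 = 19 + 5 + 19 = 43  holds
[6] a3=5, a6=6, a7=13; 1 of them equals 6  holds
[7] a1 = 19 > 17, so we need a2 ≤ 21; a2 = 19 ≤ 21  holds
[8] a1 = 19 lies in [19, 20]  holds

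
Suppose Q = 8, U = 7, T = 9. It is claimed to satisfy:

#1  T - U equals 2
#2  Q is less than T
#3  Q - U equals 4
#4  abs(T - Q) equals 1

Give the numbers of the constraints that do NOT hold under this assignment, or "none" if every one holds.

#1 T - U = 9 - 7 = 2  holds
#2 Q = 8, T = 9; 8 < 9  holds
#3 Q - U = 8 - 7 = 1, not 4  fails
#4 abs(9 - 8) = 1  holds

No — constraint 3 is not satisfied.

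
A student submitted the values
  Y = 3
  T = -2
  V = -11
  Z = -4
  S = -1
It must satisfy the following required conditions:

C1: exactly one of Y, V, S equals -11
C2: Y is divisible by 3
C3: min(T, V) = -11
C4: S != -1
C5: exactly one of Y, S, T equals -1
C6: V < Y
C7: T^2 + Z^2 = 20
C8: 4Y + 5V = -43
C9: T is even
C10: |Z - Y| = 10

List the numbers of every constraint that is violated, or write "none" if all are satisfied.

Constraints 4 and 10 do not hold.

C1: Y=3, V=-11, S=-1; 1 of them equals -11  true
C2: 3 / 3 = 1, so 3 divides 3  true
C3: min(-2, -11) = -11  true
C4: S = -1, but -1 is required to differ  false
C5: Y=3, S=-1, T=-2; 1 of them equals -1  true
C6: V = -11, Y = 3; -11 < 3  true
C7: T^2 + Z^2 = (-2)^2 + (-4)^2 = 4 + 16 = 20  true
C8: 4Y + 5V = 4(3) + 5(-11) = -43  true
C9: T = -2 is even  true
C10: |-4 - 3| = 7, not 10  false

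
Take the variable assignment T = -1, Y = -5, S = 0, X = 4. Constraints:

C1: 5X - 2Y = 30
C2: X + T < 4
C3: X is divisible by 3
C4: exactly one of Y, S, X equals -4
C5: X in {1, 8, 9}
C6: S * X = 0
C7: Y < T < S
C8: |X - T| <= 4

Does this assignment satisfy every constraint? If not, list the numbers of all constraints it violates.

C1: 5X - 2Y = 5(4) - 2(-5) = 30 — holds.
C2: X + T = 4 + (-1) = 3; 3 < 4 — holds.
C3: 4 = 3*1 + 1, so 3 does not divide 4 — does not hold.
C4: Y=-5, S=0, X=4; 0 of them equal -4, not exactly one — does not hold.
C5: X = 4 is not in {1, 8, 9} — does not hold.
C6: S * X = 0 * 4 = 0 — holds.
C7: values -5 < -1 < 0 — holds.
C8: |4 - (-1)| = 5; 5 > 4, exceeds bound 4 — does not hold.

The assignment fails constraints 3, 4, 5, 8.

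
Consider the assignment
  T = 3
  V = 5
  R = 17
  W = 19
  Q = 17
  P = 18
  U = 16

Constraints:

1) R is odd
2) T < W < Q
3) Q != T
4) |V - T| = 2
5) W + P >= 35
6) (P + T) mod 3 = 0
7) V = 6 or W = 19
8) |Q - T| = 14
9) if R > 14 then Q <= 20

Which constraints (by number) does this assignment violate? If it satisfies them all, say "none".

No — constraint 2 is not satisfied.

1) R = 17 is odd  true
2) values 3, 19, 17; W = 19 is not < Q = 17  false
3) Q = 17, T = 3; distinct  true
4) |5 - 3| = 2  true
5) W + P = 19 + 18 = 37; 37 ≥ 35  true
6) P + T = 21; 21 mod 3 = 0  true
7) V = 5 ≠ 6, but W = 19 = 19 (second disjunct)  true
8) |17 - 3| = 14  true
9) R = 17 > 14, so we need Q ≤ 20; Q = 17 ≤ 20  true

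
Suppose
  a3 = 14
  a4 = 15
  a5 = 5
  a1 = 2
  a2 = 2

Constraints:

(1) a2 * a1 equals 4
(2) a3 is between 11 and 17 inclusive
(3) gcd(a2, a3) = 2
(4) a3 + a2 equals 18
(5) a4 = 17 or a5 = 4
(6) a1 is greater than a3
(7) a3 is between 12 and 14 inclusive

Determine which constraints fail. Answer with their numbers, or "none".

The assignment fails constraints 4, 5, 6.

(1) a2 * a1 = 2 * 2 = 4  holds
(2) a3 = 14 lies in [11, 17]  holds
(3) gcd(2, 14) = 2  holds
(4) a3 + a2 = 14 + 2 = 16, not 18  fails
(5) a4 = 15 ≠ 17 and a5 = 5 ≠ 4; both disjuncts false  fails
(6) a1 = 2, a3 = 14; 2 ≤ 14 (want >)  fails
(7) a3 = 14 lies in [12, 14]  holds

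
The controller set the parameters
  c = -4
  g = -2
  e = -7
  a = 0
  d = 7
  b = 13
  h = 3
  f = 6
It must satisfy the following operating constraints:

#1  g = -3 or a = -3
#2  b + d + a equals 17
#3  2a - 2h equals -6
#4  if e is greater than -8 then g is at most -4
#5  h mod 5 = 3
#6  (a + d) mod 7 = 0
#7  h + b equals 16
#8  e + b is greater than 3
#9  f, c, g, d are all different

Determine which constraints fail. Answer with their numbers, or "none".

Violated: 1, 2, and 4.

#1 g = -2 ≠ -3 and a = 0 ≠ -3; both disjuncts false — fails.
#2 b + d + a = 13 + 7 + 0 = 20, not 17 — fails.
#3 2a - 2h = 2(0) - 2(3) = -6 — holds.
#4 e = -7 > -8, so we need g ≤ -4; but g = -2 > -4 — fails.
#5 3 mod 5 = 3 — holds.
#6 a + d = 7; 7 mod 7 = 0 — holds.
#7 h + b = 3 + 13 = 16 — holds.
#8 e + b = -7 + 13 = 6; 6 > 3 — holds.
#9 values 6, -4, -2, 7 are pairwise distinct — holds.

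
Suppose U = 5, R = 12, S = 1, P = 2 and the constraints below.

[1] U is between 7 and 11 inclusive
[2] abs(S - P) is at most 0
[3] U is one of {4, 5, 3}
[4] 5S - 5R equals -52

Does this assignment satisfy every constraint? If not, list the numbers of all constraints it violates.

[1] U = 5 is outside [7, 11] — violated.
[2] abs(1 - 2) = 1; 1 > 0, exceeds bound 0 — violated.
[3] U = 5 is in {4, 5, 3} — satisfied.
[4] 5S - 5R = 5(1) - 5(12) = -55, not -52 — violated.

Violated: 1, 2, 4.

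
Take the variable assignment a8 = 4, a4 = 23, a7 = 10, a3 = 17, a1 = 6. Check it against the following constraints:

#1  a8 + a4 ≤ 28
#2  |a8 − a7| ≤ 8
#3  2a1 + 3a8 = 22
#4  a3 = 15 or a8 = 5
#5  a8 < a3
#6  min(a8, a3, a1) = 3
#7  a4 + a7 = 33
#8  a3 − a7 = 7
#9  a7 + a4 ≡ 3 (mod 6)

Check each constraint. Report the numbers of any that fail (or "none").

#1 a8 + a4 = 4 + 23 = 27; 27 ≤ 28  ✔
#2 |4 − 10| = 6; 6 ≤ 8  ✔
#3 2a1 + 3a8 = 2(6) + 3(4) = 24, not 22  ✘
#4 a3 = 17 ≠ 15 and a8 = 4 ≠ 5; both disjuncts false  ✘
#5 a8 = 4, a3 = 17; 4 < 17  ✔
#6 min(4, 17, 6) = 4, not 3  ✘
#7 a4 + a7 = 23 + 10 = 33  ✔
#8 a3 − a7 = 17 − 10 = 7  ✔
#9 a7 + a4 = 33; 33 mod 6 = 3  ✔

The assignment fails constraints 3, 4, and 6.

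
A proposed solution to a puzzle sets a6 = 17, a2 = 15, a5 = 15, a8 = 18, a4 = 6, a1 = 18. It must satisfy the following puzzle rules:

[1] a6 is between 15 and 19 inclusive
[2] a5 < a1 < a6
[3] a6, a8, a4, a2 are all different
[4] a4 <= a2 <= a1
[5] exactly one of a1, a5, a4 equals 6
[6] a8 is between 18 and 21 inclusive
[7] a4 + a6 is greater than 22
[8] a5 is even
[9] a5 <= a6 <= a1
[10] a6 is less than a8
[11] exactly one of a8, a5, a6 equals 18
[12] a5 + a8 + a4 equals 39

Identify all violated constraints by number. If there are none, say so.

[1] a6 = 17 lies in [15, 19] — satisfied.
[2] values 15, 18, 17; a1 = 18 is not < a6 = 17 — violated.
[3] values 17, 18, 6, 15 are pairwise distinct — satisfied.
[4] values 6 <= 15 <= 18 — satisfied.
[5] a1=18, a5=15, a4=6; 1 of them equals 6 — satisfied.
[6] a8 = 18 lies in [18, 21] — satisfied.
[7] a4 + a6 = 6 + 17 = 23; 23 > 22 — satisfied.
[8] a5 = 15 is odd — violated.
[9] values 15 <= 17 <= 18 — satisfied.
[10] a6 = 17, a8 = 18; 17 < 18 — satisfied.
[11] a8=18, a5=15, a6=17; 1 of them equals 18 — satisfied.
[12] a5 + a8 + a4 = 15 + 18 + 6 = 39 — satisfied.

Constraints 2, 8 are violated.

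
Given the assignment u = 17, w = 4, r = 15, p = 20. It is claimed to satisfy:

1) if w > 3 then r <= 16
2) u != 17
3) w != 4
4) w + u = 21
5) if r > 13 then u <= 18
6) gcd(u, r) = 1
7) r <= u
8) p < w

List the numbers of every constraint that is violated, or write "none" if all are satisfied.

No — constraints 2, 3, and 8 are not satisfied.

1) w = 4 > 3, so we need r ≤ 16; r = 15 ≤ 16 — holds.
2) u = 17, but 17 is required to differ — does not hold.
3) w = 4, but 4 is required to differ — does not hold.
4) w + u = 4 + 17 = 21 — holds.
5) r = 15 > 13, so we need u ≤ 18; u = 17 ≤ 18 — holds.
6) gcd(17, 15) = 1 — holds.
7) r = 15, u = 17; 15 ≤ 17 — holds.
8) p = 20, w = 4; 20 ≥ 4 (want <) — does not hold.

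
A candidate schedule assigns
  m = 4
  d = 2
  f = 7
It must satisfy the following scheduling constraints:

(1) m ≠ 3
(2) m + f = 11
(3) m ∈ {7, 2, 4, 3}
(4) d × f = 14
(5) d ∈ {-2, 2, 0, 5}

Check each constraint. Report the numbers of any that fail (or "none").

Yes — all constraints hold.

(1) m = 4, and 4 ≠ 3  ✔
(2) m + f = 4 + 7 = 11  ✔
(3) m = 4 is in {7, 2, 4, 3}  ✔
(4) d × f = 2 × 7 = 14  ✔
(5) d = 2 is in {-2, 2, 0, 5}  ✔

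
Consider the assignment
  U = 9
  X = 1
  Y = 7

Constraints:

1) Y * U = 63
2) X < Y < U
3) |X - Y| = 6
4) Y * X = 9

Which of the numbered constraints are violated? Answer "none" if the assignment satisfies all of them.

1) Y * U = 7 * 9 = 63 — satisfied.
2) values 1 < 7 < 9 — satisfied.
3) |1 - 7| = 6 — satisfied.
4) Y * X = 7 * 1 = 7, not 9 — violated.

Constraint 4 does not hold.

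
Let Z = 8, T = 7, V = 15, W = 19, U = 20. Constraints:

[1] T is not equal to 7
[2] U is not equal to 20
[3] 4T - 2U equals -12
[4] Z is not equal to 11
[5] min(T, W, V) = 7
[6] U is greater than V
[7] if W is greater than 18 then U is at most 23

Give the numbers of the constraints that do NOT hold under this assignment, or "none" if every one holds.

[1] T = 7, but 7 is required to differ — does not hold.
[2] U = 20, but 20 is required to differ — does not hold.
[3] 4T - 2U = 4(7) - 2(20) = -12 — holds.
[4] Z = 8, and 8 ≠ 11 — holds.
[5] min(7, 19, 15) = 7 — holds.
[6] U = 20, V = 15; 20 > 15 — holds.
[7] W = 19 > 18, so we need U ≤ 23; U = 20 ≤ 23 — holds.

Violated: 1 and 2.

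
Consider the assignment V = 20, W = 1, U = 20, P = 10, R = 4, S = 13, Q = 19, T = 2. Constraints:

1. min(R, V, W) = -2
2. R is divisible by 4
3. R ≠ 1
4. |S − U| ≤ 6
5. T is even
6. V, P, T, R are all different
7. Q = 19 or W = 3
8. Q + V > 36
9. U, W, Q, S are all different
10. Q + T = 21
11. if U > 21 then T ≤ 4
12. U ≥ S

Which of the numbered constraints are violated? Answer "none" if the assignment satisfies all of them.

Violated: 1 and 4.

1. min(4, 20, 1) = 1, not -2  FAIL
2. 4 / 4 = 1, so 4 divides 4  OK
3. R = 4, and 4 ≠ 1  OK
4. |13 − 20| = 7; 7 > 6, exceeds bound 6  FAIL
5. T = 2 is even  OK
6. values 20, 10, 2, 4 are pairwise distinct  OK
7. Q = 19 = 19 (first disjunct)  OK
8. Q + V = 19 + 20 = 39; 39 > 36  OK
9. values 20, 1, 19, 13 are pairwise distinct  OK
10. Q + T = 19 + 2 = 21  OK
11. U = 20, not > 21; antecedent false, conditional vacuously true  OK
12. U = 20, S = 13; 20 ≥ 13  OK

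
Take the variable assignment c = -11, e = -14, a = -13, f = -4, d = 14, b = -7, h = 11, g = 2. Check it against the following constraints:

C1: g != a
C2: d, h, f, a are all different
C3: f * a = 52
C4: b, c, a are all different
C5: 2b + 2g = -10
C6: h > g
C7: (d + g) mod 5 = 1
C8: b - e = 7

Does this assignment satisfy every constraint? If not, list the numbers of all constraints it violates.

C1: g = 2, a = -13; distinct — satisfied.
C2: values 14, 11, -4, -13 are pairwise distinct — satisfied.
C3: f * a = -4 * (-13) = 52 — satisfied.
C4: values -7, -11, -13 are pairwise distinct — satisfied.
C5: 2b + 2g = 2(-7) + 2(2) = -10 — satisfied.
C6: h = 11, g = 2; 11 > 2 — satisfied.
C7: d + g = 16; 16 mod 5 = 1 — satisfied.
C8: b - e = -7 - (-14) = 7 — satisfied.

The assignment satisfies every constraint.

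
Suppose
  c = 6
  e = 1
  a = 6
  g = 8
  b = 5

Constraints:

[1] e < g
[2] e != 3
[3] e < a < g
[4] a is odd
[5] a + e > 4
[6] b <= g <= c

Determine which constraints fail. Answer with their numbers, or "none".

Constraints 4 and 6 are violated.

[1] e = 1, g = 8; 1 < 8 — holds.
[2] e = 1, and 1 ≠ 3 — holds.
[3] values 1 < 6 < 8 — holds.
[4] a = 6 is even — does not hold.
[5] a + e = 6 + 1 = 7; 7 > 4 — holds.
[6] values 5, 8, 6; g = 8 is not <= c = 6 — does not hold.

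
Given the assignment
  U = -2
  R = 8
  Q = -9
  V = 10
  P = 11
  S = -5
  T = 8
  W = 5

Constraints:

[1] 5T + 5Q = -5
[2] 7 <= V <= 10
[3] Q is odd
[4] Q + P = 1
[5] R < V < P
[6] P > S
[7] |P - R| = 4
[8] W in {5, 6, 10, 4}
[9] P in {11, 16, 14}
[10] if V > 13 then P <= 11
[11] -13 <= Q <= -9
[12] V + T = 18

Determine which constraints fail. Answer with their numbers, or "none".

Constraints 4, 7 are violated.

[1] 5T + 5Q = 5(8) + 5(-9) = -5  OK
[2] V = 10 lies in [7, 10]  OK
[3] Q = -9 is odd  OK
[4] Q + P = -9 + 11 = 2, not 1  FAIL
[5] values 8 < 10 < 11  OK
[6] P = 11, S = -5; 11 > -5  OK
[7] |11 - 8| = 3, not 4  FAIL
[8] W = 5 is in {5, 6, 10, 4}  OK
[9] P = 11 is in {11, 16, 14}  OK
[10] V = 10, not > 13; antecedent false, conditional vacuously true  OK
[11] Q = -9 lies in [-13, -9]  OK
[12] V + T = 10 + 8 = 18  OK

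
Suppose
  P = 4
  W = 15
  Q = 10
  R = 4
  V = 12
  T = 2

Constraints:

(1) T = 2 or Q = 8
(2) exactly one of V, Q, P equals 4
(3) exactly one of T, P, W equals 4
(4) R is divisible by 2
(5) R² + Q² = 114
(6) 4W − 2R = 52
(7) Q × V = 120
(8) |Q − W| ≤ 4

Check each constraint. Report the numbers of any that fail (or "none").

(1) T = 2 = 2 (first disjunct) — OK.
(2) V=12, Q=10, P=4; 1 of them equals 4 — OK.
(3) T=2, P=4, W=15; 1 of them equals 4 — OK.
(4) 4 / 2 = 2, so 2 divides 4 — OK.
(5) R² + Q² = 4² + 10² = 16 + 100 = 116, not 114 — violated.
(6) 4W − 2R = 4(15) − 2(4) = 52 — OK.
(7) Q × V = 10 × 12 = 120 — OK.
(8) |10 − 15| = 5; 5 > 4, exceeds bound 4 — violated.

The assignment fails constraints 5 and 8.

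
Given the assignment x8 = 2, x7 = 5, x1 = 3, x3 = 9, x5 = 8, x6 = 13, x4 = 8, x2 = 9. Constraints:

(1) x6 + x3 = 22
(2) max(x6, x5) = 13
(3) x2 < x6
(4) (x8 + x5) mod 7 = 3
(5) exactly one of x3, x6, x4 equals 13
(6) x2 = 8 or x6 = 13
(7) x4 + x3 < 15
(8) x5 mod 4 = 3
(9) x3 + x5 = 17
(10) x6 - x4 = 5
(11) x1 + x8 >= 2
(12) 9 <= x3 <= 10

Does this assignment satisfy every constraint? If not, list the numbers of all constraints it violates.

(1) x6 + x3 = 13 + 9 = 22 — OK.
(2) max(13, 8) = 13 — OK.
(3) x2 = 9, x6 = 13; 9 < 13 — OK.
(4) x8 + x5 = 10; 10 mod 7 = 3 — OK.
(5) x3=9, x6=13, x4=8; 1 of them equals 13 — OK.
(6) x2 = 9 ≠ 8, but x6 = 13 = 13 (second disjunct) — OK.
(7) x4 + x3 = 8 + 9 = 17; 17 ≥ 15, bound 15 not met — violated.
(8) 8 mod 4 = 0, not 3 — violated.
(9) x3 + x5 = 9 + 8 = 17 — OK.
(10) x6 - x4 = 13 - 8 = 5 — OK.
(11) x1 + x8 = 3 + 2 = 5; 5 ≥ 2 — OK.
(12) x3 = 9 lies in [9, 10] — OK.

No — constraints 7, 8 are not satisfied.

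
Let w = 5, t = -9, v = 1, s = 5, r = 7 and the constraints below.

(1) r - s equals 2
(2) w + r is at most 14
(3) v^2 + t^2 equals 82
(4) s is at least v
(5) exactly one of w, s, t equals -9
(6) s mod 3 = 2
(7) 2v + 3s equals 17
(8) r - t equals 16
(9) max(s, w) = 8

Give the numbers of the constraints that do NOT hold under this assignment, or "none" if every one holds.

(1) r - s = 7 - 5 = 2 — OK.
(2) w + r = 5 + 7 = 12; 12 ≤ 14 — OK.
(3) v^2 + t^2 = 1^2 + (-9)^2 = 1 + 81 = 82 — OK.
(4) s = 5, v = 1; 5 ≥ 1 — OK.
(5) w=5, s=5, t=-9; 1 of them equals -9 — OK.
(6) 5 mod 3 = 2 — OK.
(7) 2v + 3s = 2(1) + 3(5) = 17 — OK.
(8) r - t = 7 - (-9) = 16 — OK.
(9) max(5, 5) = 5, not 8 — violated.

Violated: 9.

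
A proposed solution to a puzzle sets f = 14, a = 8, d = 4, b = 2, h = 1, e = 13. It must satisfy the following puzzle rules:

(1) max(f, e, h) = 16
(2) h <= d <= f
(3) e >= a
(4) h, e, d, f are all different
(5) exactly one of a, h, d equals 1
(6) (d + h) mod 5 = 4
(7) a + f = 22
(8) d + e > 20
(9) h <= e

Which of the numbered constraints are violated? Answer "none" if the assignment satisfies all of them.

(1) max(14, 13, 1) = 14, not 16 — does not hold.
(2) values 1 <= 4 <= 14 — holds.
(3) e = 13, a = 8; 13 ≥ 8 — holds.
(4) values 1, 13, 4, 14 are pairwise distinct — holds.
(5) a=8, h=1, d=4; 1 of them equals 1 — holds.
(6) d + h = 5; 5 mod 5 = 0, not 4 — does not hold.
(7) a + f = 8 + 14 = 22 — holds.
(8) d + e = 4 + 13 = 17; 17 ≤ 20, bound 20 not met — does not hold.
(9) h = 1, e = 13; 1 ≤ 13 — holds.

Violated: 1, 6, and 8.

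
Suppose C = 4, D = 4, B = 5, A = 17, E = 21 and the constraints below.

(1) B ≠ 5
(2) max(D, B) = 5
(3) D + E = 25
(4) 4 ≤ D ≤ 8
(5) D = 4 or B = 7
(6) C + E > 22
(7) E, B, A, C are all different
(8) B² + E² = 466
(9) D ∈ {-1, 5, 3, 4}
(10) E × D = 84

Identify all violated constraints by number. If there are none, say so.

(1) B = 5, but 5 is required to differ  FAIL
(2) max(4, 5) = 5  OK
(3) D + E = 4 + 21 = 25  OK
(4) D = 4 lies in [4, 8]  OK
(5) D = 4 = 4 (first disjunct)  OK
(6) C + E = 4 + 21 = 25; 25 > 22  OK
(7) values 21, 5, 17, 4 are pairwise distinct  OK
(8) B² + E² = 5² + 21² = 25 + 441 = 466  OK
(9) D = 4 is in {-1, 5, 3, 4}  OK
(10) E × D = 21 × 4 = 84  OK

Constraint 1 does not hold.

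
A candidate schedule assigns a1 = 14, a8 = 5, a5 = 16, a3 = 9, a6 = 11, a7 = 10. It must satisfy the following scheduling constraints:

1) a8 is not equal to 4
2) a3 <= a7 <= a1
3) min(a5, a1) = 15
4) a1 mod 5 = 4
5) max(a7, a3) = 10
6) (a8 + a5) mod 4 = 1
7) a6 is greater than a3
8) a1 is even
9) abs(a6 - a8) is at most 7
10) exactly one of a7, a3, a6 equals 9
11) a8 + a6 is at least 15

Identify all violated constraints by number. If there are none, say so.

The assignment fails constraint 3.

1) a8 = 5, and 5 ≠ 4  yes
2) values 9 <= 10 <= 14  yes
3) min(16, 14) = 14, not 15  no
4) 14 mod 5 = 4  yes
5) max(10, 9) = 10  yes
6) a8 + a5 = 21; 21 mod 4 = 1  yes
7) a6 = 11, a3 = 9; 11 > 9  yes
8) a1 = 14 is even  yes
9) abs(11 - 5) = 6; 6 ≤ 7  yes
10) a7=10, a3=9, a6=11; 1 of them equals 9  yes
11) a8 + a6 = 5 + 11 = 16; 16 ≥ 15  yes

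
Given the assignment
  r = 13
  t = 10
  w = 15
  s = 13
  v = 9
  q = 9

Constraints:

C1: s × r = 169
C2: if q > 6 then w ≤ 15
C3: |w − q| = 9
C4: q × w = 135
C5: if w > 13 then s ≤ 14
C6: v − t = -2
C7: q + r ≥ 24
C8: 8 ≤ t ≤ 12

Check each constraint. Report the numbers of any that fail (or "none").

C1: s × r = 13 × 13 = 169 — holds.
C2: q = 9 > 6, so we need w ≤ 15; w = 15 ≤ 15 — holds.
C3: |15 − 9| = 6, not 9 — does not hold.
C4: q × w = 9 × 15 = 135 — holds.
C5: w = 15 > 13, so we need s ≤ 14; s = 13 ≤ 14 — holds.
C6: v − t = 9 − 10 = -1, not -2 — does not hold.
C7: q + r = 9 + 13 = 22; 22 < 24, bound 24 not met — does not hold.
C8: t = 10 lies in [8, 12] — holds.

Violated: 3, 6, 7.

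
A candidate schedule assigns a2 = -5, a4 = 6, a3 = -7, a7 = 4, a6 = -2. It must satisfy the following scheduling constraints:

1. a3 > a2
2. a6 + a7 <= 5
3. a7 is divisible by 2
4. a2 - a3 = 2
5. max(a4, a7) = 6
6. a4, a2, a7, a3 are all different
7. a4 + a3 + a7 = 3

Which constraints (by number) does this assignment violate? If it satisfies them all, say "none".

No — constraint 1 is not satisfied.

1. a3 = -7, a2 = -5; -7 ≤ -5 (want >)  fails
2. a6 + a7 = -2 + 4 = 2; 2 ≤ 5  holds
3. 4 / 2 = 2, so 2 divides 4  holds
4. a2 - a3 = -5 - (-7) = 2  holds
5. max(6, 4) = 6  holds
6. values 6, -5, 4, -7 are pairwise distinct  holds
7. a4 + a3 + a7 = 6 + (-7) + 4 = 3  holds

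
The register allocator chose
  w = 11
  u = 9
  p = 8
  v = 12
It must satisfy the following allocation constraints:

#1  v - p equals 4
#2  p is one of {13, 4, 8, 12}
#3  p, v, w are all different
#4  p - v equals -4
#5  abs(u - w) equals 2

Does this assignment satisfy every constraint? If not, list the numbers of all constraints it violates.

The assignment satisfies every constraint.

#1 v - p = 12 - 8 = 4  OK
#2 p = 8 is in {13, 4, 8, 12}  OK
#3 values 8, 12, 11 are pairwise distinct  OK
#4 p - v = 8 - 12 = -4  OK
#5 abs(9 - 11) = 2  OK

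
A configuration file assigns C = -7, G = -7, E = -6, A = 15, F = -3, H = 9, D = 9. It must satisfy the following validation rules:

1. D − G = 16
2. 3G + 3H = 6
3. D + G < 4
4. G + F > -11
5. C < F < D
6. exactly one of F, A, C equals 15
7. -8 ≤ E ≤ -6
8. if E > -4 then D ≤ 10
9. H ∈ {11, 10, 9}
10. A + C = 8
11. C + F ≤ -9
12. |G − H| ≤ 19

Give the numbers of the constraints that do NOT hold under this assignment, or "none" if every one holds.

1. D − G = 9 − (-7) = 16 — holds.
2. 3G + 3H = 3(-7) + 3(9) = 6 — holds.
3. D + G = 9 + (-7) = 2; 2 < 4 — holds.
4. G + F = -7 + (-3) = -10; -10 > -11 — holds.
5. values -7 < -3 < 9 — holds.
6. F=-3, A=15, C=-7; 1 of them equals 15 — holds.
7. E = -6 lies in [-8, -6] — holds.
8. E = -6, not > -4; antecedent false, conditional vacuously true — holds.
9. H = 9 is in {11, 10, 9} — holds.
10. A + C = 15 + (-7) = 8 — holds.
11. C + F = -7 + (-3) = -10; -10 ≤ -9 — holds.
12. |-7 − 9| = 16; 16 ≤ 19 — holds.

The assignment satisfies every constraint.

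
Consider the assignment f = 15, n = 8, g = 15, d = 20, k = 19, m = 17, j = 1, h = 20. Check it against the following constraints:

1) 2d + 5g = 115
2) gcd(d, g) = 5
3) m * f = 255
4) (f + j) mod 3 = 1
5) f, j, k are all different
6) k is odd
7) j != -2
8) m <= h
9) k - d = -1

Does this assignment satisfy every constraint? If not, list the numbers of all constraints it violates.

No violations.

1) 2d + 5g = 2(20) + 5(15) = 115  holds
2) gcd(20, 15) = 5  holds
3) m * f = 17 * 15 = 255  holds
4) f + j = 16; 16 mod 3 = 1  holds
5) values 15, 1, 19 are pairwise distinct  holds
6) k = 19 is odd  holds
7) j = 1, and 1 ≠ -2  holds
8) m = 17, h = 20; 17 ≤ 20  holds
9) k - d = 19 - 20 = -1  holds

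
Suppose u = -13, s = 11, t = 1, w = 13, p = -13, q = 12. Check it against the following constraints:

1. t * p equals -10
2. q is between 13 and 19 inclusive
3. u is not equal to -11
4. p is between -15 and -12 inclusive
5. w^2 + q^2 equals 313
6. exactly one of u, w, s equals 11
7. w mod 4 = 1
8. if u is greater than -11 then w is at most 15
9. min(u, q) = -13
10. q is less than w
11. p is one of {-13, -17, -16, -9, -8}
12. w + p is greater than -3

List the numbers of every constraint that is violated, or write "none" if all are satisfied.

1. t * p = 1 * (-13) = -13, not -10 — violated.
2. q = 12 is outside [13, 19] — violated.
3. u = -13, and -13 ≠ -11 — satisfied.
4. p = -13 lies in [-15, -12] — satisfied.
5. w^2 + q^2 = 13^2 + 12^2 = 169 + 144 = 313 — satisfied.
6. u=-13, w=13, s=11; 1 of them equals 11 — satisfied.
7. 13 mod 4 = 1 — satisfied.
8. u = -13, not > -11; antecedent false, conditional vacuously true — satisfied.
9. min(-13, 12) = -13 — satisfied.
10. q = 12, w = 13; 12 < 13 — satisfied.
11. p = -13 is in {-13, -17, -16, -9, -8} — satisfied.
12. w + p = 13 + (-13) = 0; 0 > -3 — satisfied.

Constraints 1 and 2 do not hold.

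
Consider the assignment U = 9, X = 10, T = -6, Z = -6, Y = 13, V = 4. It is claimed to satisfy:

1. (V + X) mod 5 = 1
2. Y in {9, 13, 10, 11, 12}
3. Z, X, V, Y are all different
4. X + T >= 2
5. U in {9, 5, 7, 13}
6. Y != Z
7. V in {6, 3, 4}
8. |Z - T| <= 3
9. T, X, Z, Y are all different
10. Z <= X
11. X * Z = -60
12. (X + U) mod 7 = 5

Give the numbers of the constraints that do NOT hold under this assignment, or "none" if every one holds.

1. V + X = 14; 14 mod 5 = 4, not 1 — violated.
2. Y = 13 is in {9, 13, 10, 11, 12} — OK.
3. values -6, 10, 4, 13 are pairwise distinct — OK.
4. X + T = 10 + (-6) = 4; 4 ≥ 2 — OK.
5. U = 9 is in {9, 5, 7, 13} — OK.
6. Y = 13, Z = -6; distinct — OK.
7. V = 4 is in {6, 3, 4} — OK.
8. |-6 - (-6)| = 0; 0 ≤ 3 — OK.
9. T = Z = -6, not all different — violated.
10. Z = -6, X = 10; -6 ≤ 10 — OK.
11. X * Z = 10 * (-6) = -60 — OK.
12. X + U = 19; 19 mod 7 = 5 — OK.

Constraints 1 and 9 are violated.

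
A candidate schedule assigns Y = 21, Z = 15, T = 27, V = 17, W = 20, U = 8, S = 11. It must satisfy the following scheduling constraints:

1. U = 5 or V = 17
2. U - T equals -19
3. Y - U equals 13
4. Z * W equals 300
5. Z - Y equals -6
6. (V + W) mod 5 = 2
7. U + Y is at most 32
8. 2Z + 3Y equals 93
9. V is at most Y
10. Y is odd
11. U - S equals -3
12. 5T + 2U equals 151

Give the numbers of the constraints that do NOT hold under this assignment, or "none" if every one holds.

1. U = 8 ≠ 5, but V = 17 = 17 (second disjunct) — satisfied.
2. U - T = 8 - 27 = -19 — satisfied.
3. Y - U = 21 - 8 = 13 — satisfied.
4. Z * W = 15 * 20 = 300 — satisfied.
5. Z - Y = 15 - 21 = -6 — satisfied.
6. V + W = 37; 37 mod 5 = 2 — satisfied.
7. U + Y = 8 + 21 = 29; 29 ≤ 32 — satisfied.
8. 2Z + 3Y = 2(15) + 3(21) = 93 — satisfied.
9. V = 17, Y = 21; 17 ≤ 21 — satisfied.
10. Y = 21 is odd — satisfied.
11. U - S = 8 - 11 = -3 — satisfied.
12. 5T + 2U = 5(27) + 2(8) = 151 — satisfied.

None — every constraint holds.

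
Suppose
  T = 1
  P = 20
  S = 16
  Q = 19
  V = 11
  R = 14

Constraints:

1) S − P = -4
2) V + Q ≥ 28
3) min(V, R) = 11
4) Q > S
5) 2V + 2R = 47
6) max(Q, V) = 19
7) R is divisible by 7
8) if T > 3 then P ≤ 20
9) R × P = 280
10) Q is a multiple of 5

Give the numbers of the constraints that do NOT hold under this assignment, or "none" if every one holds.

Constraints 5, 10 are violated.

1) S − P = 16 − 20 = -4 — OK.
2) V + Q = 11 + 19 = 30; 30 ≥ 28 — OK.
3) min(11, 14) = 11 — OK.
4) Q = 19, S = 16; 19 > 16 — OK.
5) 2V + 2R = 2(11) + 2(14) = 50, not 47 — violated.
6) max(19, 11) = 19 — OK.
7) 14 / 7 = 2, so 7 divides 14 — OK.
8) T = 1, not > 3; antecedent false, conditional vacuously true — OK.
9) R × P = 14 × 20 = 280 — OK.
10) 19 = 5×3 + 4, so 5 does not divide 19 — violated.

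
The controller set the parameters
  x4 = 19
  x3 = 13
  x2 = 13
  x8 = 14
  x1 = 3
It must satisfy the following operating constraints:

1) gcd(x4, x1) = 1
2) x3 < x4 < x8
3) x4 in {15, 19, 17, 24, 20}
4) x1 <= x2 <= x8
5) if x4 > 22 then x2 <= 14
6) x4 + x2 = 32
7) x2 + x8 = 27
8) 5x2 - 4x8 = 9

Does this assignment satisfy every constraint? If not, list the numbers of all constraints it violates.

No — constraint 2 is not satisfied.

1) gcd(19, 3) = 1  ✔
2) values 13, 19, 14; x4 = 19 is not < x8 = 14  ✘
3) x4 = 19 is in {15, 19, 17, 24, 20}  ✔
4) values 3 <= 13 <= 14  ✔
5) x4 = 19, not > 22; antecedent false, conditional vacuously true  ✔
6) x4 + x2 = 19 + 13 = 32  ✔
7) x2 + x8 = 13 + 14 = 27  ✔
8) 5x2 - 4x8 = 5(13) - 4(14) = 9  ✔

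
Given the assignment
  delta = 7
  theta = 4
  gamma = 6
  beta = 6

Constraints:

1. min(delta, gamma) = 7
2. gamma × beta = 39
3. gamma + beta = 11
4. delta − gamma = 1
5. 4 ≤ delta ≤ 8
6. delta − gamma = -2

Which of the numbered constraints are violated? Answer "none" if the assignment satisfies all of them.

Violated: 1, 2, 3, and 6.

1. min(7, 6) = 6, not 7 — violated.
2. gamma × beta = 6 × 6 = 36, not 39 — violated.
3. gamma + beta = 6 + 6 = 12, not 11 — violated.
4. delta − gamma = 7 − 6 = 1 — satisfied.
5. delta = 7 lies in [4, 8] — satisfied.
6. delta − gamma = 7 − 6 = 1, not -2 — violated.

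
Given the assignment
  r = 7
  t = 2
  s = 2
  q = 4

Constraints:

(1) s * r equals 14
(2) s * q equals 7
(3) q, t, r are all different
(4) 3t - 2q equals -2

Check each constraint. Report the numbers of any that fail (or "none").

(1) s * r = 2 * 7 = 14 — OK.
(2) s * q = 2 * 4 = 8, not 7 — violated.
(3) values 4, 2, 7 are pairwise distinct — OK.
(4) 3t - 2q = 3(2) - 2(4) = -2 — OK.

The assignment fails constraint 2.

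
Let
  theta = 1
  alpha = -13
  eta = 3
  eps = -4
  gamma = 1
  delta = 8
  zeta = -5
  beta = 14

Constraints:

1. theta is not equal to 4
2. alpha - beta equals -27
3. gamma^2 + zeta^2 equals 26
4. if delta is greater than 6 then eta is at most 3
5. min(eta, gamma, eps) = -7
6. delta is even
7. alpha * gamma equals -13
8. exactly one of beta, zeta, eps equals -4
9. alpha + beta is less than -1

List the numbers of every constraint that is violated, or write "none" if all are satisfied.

1. theta = 1, and 1 ≠ 4 — holds.
2. alpha - beta = -13 - 14 = -27 — holds.
3. gamma^2 + zeta^2 = 1^2 + (-5)^2 = 1 + 25 = 26 — holds.
4. delta = 8 > 6, so we need eta ≤ 3; eta = 3 ≤ 3 — holds.
5. min(3, 1, -4) = -4, not -7 — fails.
6. delta = 8 is even — holds.
7. alpha * gamma = -13 * 1 = -13 — holds.
8. beta=14, zeta=-5, eps=-4; 1 of them equals -4 — holds.
9. alpha + beta = -13 + 14 = 1; 1 ≥ -1, bound -1 not met — fails.

The assignment fails constraints 5 and 9.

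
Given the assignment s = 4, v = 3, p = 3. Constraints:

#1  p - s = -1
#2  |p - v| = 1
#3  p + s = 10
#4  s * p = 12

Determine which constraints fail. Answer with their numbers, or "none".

#1 p - s = 3 - 4 = -1 — satisfied.
#2 |3 - 3| = 0, not 1 — violated.
#3 p + s = 3 + 4 = 7, not 10 — violated.
#4 s * p = 4 * 3 = 12 — satisfied.

No — constraints 2, 3 are not satisfied.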